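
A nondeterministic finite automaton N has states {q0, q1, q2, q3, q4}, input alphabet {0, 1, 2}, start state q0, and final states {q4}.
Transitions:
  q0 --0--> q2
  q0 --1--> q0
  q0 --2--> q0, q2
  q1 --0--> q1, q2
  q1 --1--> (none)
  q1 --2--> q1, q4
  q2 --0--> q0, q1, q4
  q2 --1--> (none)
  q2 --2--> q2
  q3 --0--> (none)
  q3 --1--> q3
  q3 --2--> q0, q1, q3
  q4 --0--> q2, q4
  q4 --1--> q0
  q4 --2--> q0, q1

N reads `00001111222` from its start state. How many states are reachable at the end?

Start: {q0}
read 0: {q2}
read 0: {q0, q1, q4}
read 0: {q1, q2, q4}
read 0: {q0, q1, q2, q4}
read 1: {q0}
read 1: {q0}
read 1: {q0}
read 1: {q0}
read 2: {q0, q2}
read 2: {q0, q2}
read 2: {q0, q2}
Final reachable set {q0, q2} has 2 states.

2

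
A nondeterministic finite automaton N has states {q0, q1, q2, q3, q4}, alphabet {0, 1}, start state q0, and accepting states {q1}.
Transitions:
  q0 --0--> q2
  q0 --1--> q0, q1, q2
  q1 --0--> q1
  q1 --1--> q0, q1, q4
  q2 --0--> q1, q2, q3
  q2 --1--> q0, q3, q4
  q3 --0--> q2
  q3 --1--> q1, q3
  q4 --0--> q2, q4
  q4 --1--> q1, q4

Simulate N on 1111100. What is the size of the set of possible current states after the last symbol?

4

Start: {q0}
read 1: {q0, q1, q2}
read 1: {q0, q1, q2, q3, q4}
read 1: {q0, q1, q2, q3, q4}
read 1: {q0, q1, q2, q3, q4}
read 1: {q0, q1, q2, q3, q4}
read 0: {q1, q2, q3, q4}
read 0: {q1, q2, q3, q4}
Final reachable set {q1, q2, q3, q4} has 4 states.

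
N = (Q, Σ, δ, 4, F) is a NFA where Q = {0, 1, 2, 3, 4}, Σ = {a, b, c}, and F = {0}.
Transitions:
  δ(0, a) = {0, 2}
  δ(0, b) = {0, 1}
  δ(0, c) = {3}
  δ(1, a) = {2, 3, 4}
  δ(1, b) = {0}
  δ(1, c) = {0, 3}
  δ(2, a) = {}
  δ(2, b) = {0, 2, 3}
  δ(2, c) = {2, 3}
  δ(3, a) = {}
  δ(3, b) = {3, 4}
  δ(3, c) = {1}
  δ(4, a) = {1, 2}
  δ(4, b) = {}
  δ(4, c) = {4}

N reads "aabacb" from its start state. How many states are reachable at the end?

5

Start: {4}
read a: {1, 2}
read a: {2, 3, 4}
read b: {0, 2, 3, 4}
read a: {0, 1, 2}
read c: {0, 2, 3}
read b: {0, 1, 2, 3, 4}
Final reachable set {0, 1, 2, 3, 4} has 5 states.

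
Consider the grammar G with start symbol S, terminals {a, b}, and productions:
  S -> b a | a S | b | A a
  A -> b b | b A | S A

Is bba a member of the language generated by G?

S ⇒ Aa ⇒ bba

yes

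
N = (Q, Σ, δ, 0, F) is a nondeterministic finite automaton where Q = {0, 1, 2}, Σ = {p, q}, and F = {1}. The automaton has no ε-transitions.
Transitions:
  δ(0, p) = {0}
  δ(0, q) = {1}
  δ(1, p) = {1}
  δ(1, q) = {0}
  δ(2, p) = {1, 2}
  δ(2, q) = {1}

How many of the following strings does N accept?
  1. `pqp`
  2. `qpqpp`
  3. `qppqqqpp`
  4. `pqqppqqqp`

2

`pqp`: accepted
`qpqpp`: rejected
`qppqqqpp`: rejected
`pqqppqqqp`: accepted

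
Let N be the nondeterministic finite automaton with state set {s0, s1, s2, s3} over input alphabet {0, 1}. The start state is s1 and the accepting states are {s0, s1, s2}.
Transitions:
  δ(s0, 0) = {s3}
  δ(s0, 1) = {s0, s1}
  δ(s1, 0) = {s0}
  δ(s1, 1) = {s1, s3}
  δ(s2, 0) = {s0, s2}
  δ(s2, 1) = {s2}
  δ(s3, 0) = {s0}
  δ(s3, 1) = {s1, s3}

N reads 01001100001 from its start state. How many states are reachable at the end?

Start: {s1}
read 0: {s0}
read 1: {s0, s1}
read 0: {s0, s3}
read 0: {s0, s3}
read 1: {s0, s1, s3}
read 1: {s0, s1, s3}
read 0: {s0, s3}
read 0: {s0, s3}
read 0: {s0, s3}
read 0: {s0, s3}
read 1: {s0, s1, s3}
Final reachable set {s0, s1, s3} has 3 states.

3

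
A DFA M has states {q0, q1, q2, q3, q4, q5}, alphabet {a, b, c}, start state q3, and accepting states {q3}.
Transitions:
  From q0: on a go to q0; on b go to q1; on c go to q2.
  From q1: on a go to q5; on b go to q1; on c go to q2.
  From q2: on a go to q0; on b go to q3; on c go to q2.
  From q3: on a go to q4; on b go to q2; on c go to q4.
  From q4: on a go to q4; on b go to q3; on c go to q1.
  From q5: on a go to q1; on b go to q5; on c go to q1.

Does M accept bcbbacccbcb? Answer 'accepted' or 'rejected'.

accepted

q3 --b--> q2
q2 --c--> q2
q2 --b--> q3
q3 --b--> q2
q2 --a--> q0
q0 --c--> q2
q2 --c--> q2
q2 --c--> q2
q2 --b--> q3
q3 --c--> q4
q4 --b--> q3
End in state q3, which is an accepting state.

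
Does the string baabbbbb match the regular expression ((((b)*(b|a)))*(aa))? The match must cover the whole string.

no

No split of baabbbbb into u·v has (((b)*(b|a)))* matching u and (aa) matching v.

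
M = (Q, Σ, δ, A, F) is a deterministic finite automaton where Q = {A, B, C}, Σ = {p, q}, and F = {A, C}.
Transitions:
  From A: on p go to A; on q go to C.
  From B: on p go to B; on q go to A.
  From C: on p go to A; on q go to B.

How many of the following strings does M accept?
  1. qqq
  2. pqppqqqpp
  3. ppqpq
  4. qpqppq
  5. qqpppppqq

qqq: accepted
pqppqqqpp: accepted
ppqpq: accepted
qpqppq: accepted
qqpppppqq: accepted

5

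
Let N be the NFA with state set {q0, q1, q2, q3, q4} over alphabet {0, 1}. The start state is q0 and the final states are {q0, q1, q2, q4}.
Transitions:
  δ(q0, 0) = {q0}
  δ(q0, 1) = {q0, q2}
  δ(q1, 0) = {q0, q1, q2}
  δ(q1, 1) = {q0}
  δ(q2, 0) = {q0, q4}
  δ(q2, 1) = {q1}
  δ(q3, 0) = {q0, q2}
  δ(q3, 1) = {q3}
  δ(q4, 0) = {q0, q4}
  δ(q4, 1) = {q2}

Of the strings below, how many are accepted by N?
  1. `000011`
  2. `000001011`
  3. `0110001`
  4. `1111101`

`000011`: accepted
`000001011`: accepted
`0110001`: accepted
`1111101`: accepted

4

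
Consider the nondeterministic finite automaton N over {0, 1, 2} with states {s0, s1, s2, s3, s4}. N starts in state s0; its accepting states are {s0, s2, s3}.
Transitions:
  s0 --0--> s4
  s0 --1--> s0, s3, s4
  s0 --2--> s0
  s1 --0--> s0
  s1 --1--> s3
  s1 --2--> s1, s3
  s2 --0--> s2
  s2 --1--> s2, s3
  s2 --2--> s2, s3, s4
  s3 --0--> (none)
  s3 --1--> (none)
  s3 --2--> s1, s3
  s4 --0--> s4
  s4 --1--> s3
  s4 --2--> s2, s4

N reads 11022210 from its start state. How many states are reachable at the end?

1

Start: {s0}
read 1: {s0, s3, s4}
read 1: {s0, s3, s4}
read 0: {s4}
read 2: {s2, s4}
read 2: {s2, s3, s4}
read 2: {s1, s2, s3, s4}
read 1: {s2, s3}
read 0: {s2}
Final reachable set {s2} has 1 state.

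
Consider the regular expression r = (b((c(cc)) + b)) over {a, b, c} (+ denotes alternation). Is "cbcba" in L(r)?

no

No split of cbcba into u·v has b matching u and ((c(cc))+b) matching v.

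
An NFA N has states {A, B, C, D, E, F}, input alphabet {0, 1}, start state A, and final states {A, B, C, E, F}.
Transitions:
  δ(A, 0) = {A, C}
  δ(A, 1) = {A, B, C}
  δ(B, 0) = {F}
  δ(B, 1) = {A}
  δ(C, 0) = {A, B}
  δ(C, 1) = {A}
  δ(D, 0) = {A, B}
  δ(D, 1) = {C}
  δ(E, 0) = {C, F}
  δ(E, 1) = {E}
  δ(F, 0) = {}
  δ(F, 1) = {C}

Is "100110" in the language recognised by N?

accepted

Start: {A}
read 1: {A, B, C}
read 0: {A, B, C, F}
read 0: {A, B, C, F}
read 1: {A, B, C}
read 1: {A, B, C}
read 0: {A, B, C, F}
Reachable ∩ accepting = {A, B, C, F} — nonempty.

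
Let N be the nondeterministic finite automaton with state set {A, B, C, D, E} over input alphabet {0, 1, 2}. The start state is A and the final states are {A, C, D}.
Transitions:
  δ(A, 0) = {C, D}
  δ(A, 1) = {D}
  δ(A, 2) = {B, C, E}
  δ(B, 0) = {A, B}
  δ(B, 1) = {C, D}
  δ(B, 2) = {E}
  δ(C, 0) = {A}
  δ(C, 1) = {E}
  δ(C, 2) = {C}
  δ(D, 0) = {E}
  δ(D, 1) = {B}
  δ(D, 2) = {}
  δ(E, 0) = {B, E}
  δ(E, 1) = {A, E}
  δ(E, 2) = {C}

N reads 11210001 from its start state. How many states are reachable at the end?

Start: {A}
read 1: {D}
read 1: {B}
read 2: {E}
read 1: {A, E}
read 0: {B, C, D, E}
read 0: {A, B, E}
read 0: {A, B, C, D, E}
read 1: {A, B, C, D, E}
Final reachable set {A, B, C, D, E} has 5 states.

5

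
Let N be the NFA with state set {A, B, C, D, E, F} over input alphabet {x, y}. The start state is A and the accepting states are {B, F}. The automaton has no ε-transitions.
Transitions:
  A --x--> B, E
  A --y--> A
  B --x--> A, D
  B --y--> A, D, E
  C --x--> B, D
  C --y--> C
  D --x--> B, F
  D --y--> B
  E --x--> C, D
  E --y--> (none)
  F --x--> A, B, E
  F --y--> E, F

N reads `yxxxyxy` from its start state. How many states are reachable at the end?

Start: {A}
read y: {A}
read x: {B, E}
read x: {A, C, D}
read x: {B, D, E, F}
read y: {A, B, D, E, F}
read x: {A, B, C, D, E, F}
read y: {A, B, C, D, E, F}
Final reachable set {A, B, C, D, E, F} has 6 states.

6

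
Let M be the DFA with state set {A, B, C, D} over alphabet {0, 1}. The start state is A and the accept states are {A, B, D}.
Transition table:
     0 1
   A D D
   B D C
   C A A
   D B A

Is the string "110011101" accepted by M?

rejected

A --1--> D
D --1--> A
A --0--> D
D --0--> B
B --1--> C
C --1--> A
A --1--> D
D --0--> B
B --1--> C
End in state C, which is not an accepting state.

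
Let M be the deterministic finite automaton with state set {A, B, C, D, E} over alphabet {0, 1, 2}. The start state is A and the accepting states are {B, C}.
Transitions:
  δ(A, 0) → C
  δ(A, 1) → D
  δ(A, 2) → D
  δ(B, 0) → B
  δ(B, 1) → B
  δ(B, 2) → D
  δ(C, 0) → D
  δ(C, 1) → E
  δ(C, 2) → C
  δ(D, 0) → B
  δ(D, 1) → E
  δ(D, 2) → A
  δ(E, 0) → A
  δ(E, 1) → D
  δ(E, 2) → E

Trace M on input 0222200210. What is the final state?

A --0--> C
C --2--> C
C --2--> C
C --2--> C
C --2--> C
C --0--> D
D --0--> B
B --2--> D
D --1--> E
E --0--> A

A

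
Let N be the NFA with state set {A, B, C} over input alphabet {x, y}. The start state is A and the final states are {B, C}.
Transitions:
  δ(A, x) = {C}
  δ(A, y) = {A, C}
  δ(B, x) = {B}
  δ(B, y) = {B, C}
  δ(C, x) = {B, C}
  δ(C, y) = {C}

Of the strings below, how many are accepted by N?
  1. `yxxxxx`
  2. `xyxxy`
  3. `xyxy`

3

`yxxxxx`: accepted
`xyxxy`: accepted
`xyxy`: accepted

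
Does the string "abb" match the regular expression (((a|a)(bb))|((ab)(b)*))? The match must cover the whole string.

The left alternative ((a|a)(bb)) matches abb.

yes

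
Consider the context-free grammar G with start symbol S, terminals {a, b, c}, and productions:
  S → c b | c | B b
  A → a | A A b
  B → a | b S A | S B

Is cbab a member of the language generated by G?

S ⇒ Bb ⇒ SBb ⇒ cbBb ⇒ cbab

yes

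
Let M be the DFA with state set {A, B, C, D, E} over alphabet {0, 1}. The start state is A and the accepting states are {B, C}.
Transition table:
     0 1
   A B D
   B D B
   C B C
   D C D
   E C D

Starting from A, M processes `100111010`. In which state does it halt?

C

A --1--> D
D --0--> C
C --0--> B
B --1--> B
B --1--> B
B --1--> B
B --0--> D
D --1--> D
D --0--> C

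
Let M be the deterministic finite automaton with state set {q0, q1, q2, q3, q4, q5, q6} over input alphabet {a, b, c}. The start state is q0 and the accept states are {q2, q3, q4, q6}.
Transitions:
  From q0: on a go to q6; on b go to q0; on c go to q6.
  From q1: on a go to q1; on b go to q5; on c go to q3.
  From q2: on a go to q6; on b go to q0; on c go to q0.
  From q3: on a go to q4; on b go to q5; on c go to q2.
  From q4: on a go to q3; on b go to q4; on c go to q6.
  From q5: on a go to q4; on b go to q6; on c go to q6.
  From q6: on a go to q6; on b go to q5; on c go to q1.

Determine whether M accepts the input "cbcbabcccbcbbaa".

q0 --c--> q6
q6 --b--> q5
q5 --c--> q6
q6 --b--> q5
q5 --a--> q4
q4 --b--> q4
q4 --c--> q6
q6 --c--> q1
q1 --c--> q3
q3 --b--> q5
q5 --c--> q6
q6 --b--> q5
q5 --b--> q6
q6 --a--> q6
q6 --a--> q6
End in state q6, which is an accepting state.

accepted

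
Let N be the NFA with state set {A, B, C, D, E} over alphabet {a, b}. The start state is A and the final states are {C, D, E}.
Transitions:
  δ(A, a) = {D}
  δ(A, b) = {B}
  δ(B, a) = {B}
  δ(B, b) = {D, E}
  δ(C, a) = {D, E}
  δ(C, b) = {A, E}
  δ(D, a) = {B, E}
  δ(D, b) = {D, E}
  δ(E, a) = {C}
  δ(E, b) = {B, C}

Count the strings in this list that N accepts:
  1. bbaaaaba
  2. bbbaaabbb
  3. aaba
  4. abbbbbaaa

bbaaaaba: accepted
bbbaaabbb: accepted
aaba: accepted
abbbbbaaa: accepted

4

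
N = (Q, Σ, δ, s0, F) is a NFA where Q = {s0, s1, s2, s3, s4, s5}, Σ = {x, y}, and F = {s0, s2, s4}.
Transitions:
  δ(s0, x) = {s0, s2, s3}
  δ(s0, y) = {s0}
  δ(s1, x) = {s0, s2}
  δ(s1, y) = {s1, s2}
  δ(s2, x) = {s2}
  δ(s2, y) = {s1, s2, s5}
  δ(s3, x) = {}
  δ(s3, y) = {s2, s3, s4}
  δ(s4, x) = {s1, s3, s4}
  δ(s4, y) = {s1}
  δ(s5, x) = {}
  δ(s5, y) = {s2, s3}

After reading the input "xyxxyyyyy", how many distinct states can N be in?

Start: {s0}
read x: {s0, s2, s3}
read y: {s0, s1, s2, s3, s4, s5}
read x: {s0, s1, s2, s3, s4}
read x: {s0, s1, s2, s3, s4}
read y: {s0, s1, s2, s3, s4, s5}
read y: {s0, s1, s2, s3, s4, s5}
read y: {s0, s1, s2, s3, s4, s5}
read y: {s0, s1, s2, s3, s4, s5}
read y: {s0, s1, s2, s3, s4, s5}
Final reachable set {s0, s1, s2, s3, s4, s5} has 6 states.

6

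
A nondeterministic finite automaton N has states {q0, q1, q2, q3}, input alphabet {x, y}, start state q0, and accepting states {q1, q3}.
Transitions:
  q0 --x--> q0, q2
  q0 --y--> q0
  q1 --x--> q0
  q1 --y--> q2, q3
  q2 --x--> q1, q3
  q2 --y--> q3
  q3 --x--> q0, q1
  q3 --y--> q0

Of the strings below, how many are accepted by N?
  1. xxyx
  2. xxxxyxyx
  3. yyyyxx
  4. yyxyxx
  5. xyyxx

5

xxyx: accepted
xxxxyxyx: accepted
yyyyxx: accepted
yyxyxx: accepted
xyyxx: accepted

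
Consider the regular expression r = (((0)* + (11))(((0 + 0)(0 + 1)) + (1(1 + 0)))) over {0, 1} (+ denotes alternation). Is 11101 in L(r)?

no

No split of 11101 into u·v has ((0)*+(11)) matching u and (((0+0)(0+1))+(1(1+0))) matching v.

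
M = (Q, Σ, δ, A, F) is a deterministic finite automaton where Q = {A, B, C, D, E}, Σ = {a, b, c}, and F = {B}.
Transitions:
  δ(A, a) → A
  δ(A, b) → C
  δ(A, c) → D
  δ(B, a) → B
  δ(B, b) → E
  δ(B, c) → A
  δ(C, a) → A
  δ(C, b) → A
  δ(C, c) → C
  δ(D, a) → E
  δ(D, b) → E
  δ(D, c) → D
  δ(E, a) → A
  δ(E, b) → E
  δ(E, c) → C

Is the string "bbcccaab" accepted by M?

A --b--> C
C --b--> A
A --c--> D
D --c--> D
D --c--> D
D --a--> E
E --a--> A
A --b--> C
End in state C, which is not an accepting state.

rejected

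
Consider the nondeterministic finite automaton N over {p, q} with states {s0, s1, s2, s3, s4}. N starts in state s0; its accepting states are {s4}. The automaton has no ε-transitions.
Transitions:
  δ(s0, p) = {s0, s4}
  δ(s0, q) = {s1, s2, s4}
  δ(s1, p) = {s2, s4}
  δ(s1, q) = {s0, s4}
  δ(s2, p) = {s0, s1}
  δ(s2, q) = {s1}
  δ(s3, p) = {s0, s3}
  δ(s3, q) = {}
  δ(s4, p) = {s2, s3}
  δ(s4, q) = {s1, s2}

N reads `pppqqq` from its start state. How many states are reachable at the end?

Start: {s0}
read p: {s0, s4}
read p: {s0, s2, s3, s4}
read p: {s0, s1, s2, s3, s4}
read q: {s0, s1, s2, s4}
read q: {s0, s1, s2, s4}
read q: {s0, s1, s2, s4}
Final reachable set {s0, s1, s2, s4} has 4 states.

4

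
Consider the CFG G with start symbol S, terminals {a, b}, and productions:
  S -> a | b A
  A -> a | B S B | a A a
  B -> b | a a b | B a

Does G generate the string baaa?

S ⇒ bA ⇒ baAa ⇒ baaa

yes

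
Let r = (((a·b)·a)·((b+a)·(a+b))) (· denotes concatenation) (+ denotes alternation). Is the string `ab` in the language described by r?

No split of ab into u·v has ((a·b)·a) matching u and ((b+a)·(a+b)) matching v.

no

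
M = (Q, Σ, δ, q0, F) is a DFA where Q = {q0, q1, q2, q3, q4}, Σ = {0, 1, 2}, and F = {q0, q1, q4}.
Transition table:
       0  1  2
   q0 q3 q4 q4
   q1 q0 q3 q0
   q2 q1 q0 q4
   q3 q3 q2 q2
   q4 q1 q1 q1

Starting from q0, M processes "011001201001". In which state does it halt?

q2

q0 --0--> q3
q3 --1--> q2
q2 --1--> q0
q0 --0--> q3
q3 --0--> q3
q3 --1--> q2
q2 --2--> q4
q4 --0--> q1
q1 --1--> q3
q3 --0--> q3
q3 --0--> q3
q3 --1--> q2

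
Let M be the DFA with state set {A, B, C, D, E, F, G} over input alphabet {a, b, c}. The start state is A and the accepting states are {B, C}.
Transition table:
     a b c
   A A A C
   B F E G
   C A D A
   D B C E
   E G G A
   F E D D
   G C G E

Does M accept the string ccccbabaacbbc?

A --c--> C
C --c--> A
A --c--> C
C --c--> A
A --b--> A
A --a--> A
A --b--> A
A --a--> A
A --a--> A
A --c--> C
C --b--> D
D --b--> C
C --c--> A
End in state A, which is not an accepting state.

rejected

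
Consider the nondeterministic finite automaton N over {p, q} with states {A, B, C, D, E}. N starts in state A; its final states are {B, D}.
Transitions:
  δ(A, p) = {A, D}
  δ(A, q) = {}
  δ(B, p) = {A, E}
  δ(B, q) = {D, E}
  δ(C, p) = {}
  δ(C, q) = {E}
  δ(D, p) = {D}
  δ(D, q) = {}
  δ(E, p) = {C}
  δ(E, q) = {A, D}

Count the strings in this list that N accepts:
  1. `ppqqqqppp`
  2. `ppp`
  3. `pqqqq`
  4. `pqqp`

`ppqqqqppp`: rejected
`ppp`: accepted
`pqqqq`: rejected
`pqqp`: rejected

1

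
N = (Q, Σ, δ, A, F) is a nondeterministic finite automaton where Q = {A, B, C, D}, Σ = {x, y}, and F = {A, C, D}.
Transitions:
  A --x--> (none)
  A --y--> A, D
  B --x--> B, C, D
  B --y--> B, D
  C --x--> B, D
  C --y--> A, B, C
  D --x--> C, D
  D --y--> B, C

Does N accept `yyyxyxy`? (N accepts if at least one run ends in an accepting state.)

accepted

Start: {A}
read y: {A, D}
read y: {A, B, C, D}
read y: {A, B, C, D}
read x: {B, C, D}
read y: {A, B, C, D}
read x: {B, C, D}
read y: {A, B, C, D}
Reachable ∩ accepting = {A, C, D} — nonempty.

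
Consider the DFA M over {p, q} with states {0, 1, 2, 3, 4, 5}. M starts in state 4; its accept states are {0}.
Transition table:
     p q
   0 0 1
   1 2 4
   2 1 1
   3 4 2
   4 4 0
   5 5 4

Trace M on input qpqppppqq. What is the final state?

4 --q--> 0
0 --p--> 0
0 --q--> 1
1 --p--> 2
2 --p--> 1
1 --p--> 2
2 --p--> 1
1 --q--> 4
4 --q--> 0

0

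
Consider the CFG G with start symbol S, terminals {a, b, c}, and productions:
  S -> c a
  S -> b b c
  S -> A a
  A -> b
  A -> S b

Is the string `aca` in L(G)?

no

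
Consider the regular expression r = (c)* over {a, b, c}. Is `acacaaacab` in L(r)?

acacaaacab cannot be split into zero or more pieces each matching c.

no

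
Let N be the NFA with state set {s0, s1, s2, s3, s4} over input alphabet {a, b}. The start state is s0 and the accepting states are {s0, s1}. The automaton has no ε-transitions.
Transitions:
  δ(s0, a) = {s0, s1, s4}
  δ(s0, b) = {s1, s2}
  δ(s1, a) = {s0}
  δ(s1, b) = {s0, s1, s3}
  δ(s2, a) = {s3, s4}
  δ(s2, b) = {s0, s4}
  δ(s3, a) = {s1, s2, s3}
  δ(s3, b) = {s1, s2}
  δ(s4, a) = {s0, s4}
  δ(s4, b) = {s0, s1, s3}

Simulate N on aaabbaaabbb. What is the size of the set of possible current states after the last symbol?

Start: {s0}
read a: {s0, s1, s4}
read a: {s0, s1, s4}
read a: {s0, s1, s4}
read b: {s0, s1, s2, s3}
read b: {s0, s1, s2, s3, s4}
read a: {s0, s1, s2, s3, s4}
read a: {s0, s1, s2, s3, s4}
read a: {s0, s1, s2, s3, s4}
read b: {s0, s1, s2, s3, s4}
read b: {s0, s1, s2, s3, s4}
read b: {s0, s1, s2, s3, s4}
Final reachable set {s0, s1, s2, s3, s4} has 5 states.

5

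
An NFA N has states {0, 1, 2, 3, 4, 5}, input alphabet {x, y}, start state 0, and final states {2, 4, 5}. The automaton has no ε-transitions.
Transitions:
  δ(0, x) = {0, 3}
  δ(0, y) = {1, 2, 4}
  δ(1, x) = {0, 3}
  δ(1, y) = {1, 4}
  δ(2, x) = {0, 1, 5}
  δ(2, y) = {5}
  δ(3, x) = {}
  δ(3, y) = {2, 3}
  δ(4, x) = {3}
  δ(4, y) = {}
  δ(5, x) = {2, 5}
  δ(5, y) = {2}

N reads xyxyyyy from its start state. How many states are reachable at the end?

Start: {0}
read x: {0, 3}
read y: {1, 2, 3, 4}
read x: {0, 1, 3, 5}
read y: {1, 2, 3, 4}
read y: {1, 2, 3, 4, 5}
read y: {1, 2, 3, 4, 5}
read y: {1, 2, 3, 4, 5}
Final reachable set {1, 2, 3, 4, 5} has 5 states.

5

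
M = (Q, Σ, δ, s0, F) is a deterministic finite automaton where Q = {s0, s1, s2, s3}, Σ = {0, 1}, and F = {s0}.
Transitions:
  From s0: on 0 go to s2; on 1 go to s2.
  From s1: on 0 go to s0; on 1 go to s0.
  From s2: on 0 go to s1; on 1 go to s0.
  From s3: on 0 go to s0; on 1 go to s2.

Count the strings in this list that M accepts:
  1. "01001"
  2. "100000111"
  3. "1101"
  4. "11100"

3

"01001": accepted
"100000111": rejected
"1101": accepted
"11100": accepted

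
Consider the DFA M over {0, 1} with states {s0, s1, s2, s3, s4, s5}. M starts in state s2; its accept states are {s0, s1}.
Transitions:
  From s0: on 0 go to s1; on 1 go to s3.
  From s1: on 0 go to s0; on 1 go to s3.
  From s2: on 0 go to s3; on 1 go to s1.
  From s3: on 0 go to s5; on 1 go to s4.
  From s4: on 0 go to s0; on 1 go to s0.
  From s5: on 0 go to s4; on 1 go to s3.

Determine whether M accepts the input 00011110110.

accepted

s2 --0--> s3
s3 --0--> s5
s5 --0--> s4
s4 --1--> s0
s0 --1--> s3
s3 --1--> s4
s4 --1--> s0
s0 --0--> s1
s1 --1--> s3
s3 --1--> s4
s4 --0--> s0
End in state s0, which is an accepting state.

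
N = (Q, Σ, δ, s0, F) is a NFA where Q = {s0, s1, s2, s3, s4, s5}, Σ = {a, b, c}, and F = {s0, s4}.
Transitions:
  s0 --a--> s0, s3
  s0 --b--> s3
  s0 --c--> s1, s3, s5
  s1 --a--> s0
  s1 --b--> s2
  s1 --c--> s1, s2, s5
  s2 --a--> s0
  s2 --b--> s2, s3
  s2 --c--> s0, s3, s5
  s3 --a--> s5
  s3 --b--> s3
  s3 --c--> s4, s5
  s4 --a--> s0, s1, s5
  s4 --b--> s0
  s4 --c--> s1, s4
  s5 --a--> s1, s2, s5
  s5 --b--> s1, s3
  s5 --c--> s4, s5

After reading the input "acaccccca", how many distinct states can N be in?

Start: {s0}
read a: {s0, s3}
read c: {s1, s3, s4, s5}
read a: {s0, s1, s2, s5}
read c: {s0, s1, s2, s3, s4, s5}
read c: {s0, s1, s2, s3, s4, s5}
read c: {s0, s1, s2, s3, s4, s5}
read c: {s0, s1, s2, s3, s4, s5}
read c: {s0, s1, s2, s3, s4, s5}
read a: {s0, s1, s2, s3, s5}
Final reachable set {s0, s1, s2, s3, s5} has 5 states.

5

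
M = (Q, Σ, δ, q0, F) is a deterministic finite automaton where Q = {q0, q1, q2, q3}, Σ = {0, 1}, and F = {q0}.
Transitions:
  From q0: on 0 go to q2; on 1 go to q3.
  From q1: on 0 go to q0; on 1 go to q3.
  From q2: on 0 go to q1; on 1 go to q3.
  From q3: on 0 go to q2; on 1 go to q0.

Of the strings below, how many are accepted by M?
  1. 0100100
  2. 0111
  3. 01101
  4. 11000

0100100: rejected
0111: rejected
01101: rejected
11000: accepted

1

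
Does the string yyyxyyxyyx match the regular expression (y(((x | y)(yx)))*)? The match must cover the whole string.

Split as y·yyxyyxyyx: y matches y and (((x|y)(yx)))* matches yyxyyxyyx.

yes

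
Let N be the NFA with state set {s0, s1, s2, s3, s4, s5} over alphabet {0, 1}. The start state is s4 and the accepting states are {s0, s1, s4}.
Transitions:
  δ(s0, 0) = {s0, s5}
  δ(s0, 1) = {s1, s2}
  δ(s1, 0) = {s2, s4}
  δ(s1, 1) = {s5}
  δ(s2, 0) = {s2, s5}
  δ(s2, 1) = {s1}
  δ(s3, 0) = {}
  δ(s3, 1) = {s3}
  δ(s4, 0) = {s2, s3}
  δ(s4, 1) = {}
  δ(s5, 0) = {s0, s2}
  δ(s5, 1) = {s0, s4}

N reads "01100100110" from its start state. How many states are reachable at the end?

Start: {s4}
read 0: {s2, s3}
read 1: {s1, s3}
read 1: {s3, s5}
read 0: {s0, s2}
read 0: {s0, s2, s5}
read 1: {s0, s1, s2, s4}
read 0: {s0, s2, s3, s4, s5}
read 0: {s0, s2, s3, s5}
read 1: {s0, s1, s2, s3, s4}
read 1: {s1, s2, s3, s5}
read 0: {s0, s2, s4, s5}
Final reachable set {s0, s2, s4, s5} has 4 states.

4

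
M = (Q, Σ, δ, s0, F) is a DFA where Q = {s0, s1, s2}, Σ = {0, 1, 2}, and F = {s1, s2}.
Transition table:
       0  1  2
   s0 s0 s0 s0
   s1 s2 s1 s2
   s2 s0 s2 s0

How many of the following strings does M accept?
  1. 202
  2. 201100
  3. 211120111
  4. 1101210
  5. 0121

0

202: rejected
201100: rejected
211120111: rejected
1101210: rejected
0121: rejected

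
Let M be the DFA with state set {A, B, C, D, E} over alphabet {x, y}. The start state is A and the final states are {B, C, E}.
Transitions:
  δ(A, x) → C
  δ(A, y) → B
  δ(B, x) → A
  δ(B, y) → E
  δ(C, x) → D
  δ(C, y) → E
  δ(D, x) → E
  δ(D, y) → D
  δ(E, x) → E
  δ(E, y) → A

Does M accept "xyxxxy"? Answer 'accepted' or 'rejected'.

rejected

A --x--> C
C --y--> E
E --x--> E
E --x--> E
E --x--> E
E --y--> A
End in state A, which is not an accepting state.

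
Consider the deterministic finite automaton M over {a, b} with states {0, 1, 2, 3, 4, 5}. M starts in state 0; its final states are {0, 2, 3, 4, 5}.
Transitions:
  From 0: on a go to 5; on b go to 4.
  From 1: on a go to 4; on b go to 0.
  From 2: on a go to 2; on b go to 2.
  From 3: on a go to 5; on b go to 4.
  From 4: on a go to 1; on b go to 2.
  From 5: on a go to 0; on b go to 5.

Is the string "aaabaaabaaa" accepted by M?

rejected

0 --a--> 5
5 --a--> 0
0 --a--> 5
5 --b--> 5
5 --a--> 0
0 --a--> 5
5 --a--> 0
0 --b--> 4
4 --a--> 1
1 --a--> 4
4 --a--> 1
End in state 1, which is not an accepting state.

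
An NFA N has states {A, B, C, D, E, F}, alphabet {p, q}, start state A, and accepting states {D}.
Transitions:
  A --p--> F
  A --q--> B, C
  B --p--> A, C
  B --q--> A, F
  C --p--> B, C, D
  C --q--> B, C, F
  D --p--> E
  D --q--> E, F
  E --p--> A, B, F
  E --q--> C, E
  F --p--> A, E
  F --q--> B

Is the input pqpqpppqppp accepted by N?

Start: {A}
read p: {F}
read q: {B}
read p: {A, C}
read q: {B, C, F}
read p: {A, B, C, D, E}
read p: {A, B, C, D, E, F}
read p: {A, B, C, D, E, F}
read q: {A, B, C, E, F}
read p: {A, B, C, D, E, F}
read p: {A, B, C, D, E, F}
read p: {A, B, C, D, E, F}
Reachable ∩ accepting = {D} — nonempty.

accepted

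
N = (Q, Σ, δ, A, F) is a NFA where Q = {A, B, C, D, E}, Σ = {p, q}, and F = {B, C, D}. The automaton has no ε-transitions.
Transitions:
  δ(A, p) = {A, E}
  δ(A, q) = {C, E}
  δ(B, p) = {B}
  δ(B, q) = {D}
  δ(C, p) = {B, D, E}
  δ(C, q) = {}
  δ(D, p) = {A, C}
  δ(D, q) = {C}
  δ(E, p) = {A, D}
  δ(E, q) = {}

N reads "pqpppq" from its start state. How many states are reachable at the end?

Start: {A}
read p: {A, E}
read q: {C, E}
read p: {A, B, D, E}
read p: {A, B, C, D, E}
read p: {A, B, C, D, E}
read q: {C, D, E}
Final reachable set {C, D, E} has 3 states.

3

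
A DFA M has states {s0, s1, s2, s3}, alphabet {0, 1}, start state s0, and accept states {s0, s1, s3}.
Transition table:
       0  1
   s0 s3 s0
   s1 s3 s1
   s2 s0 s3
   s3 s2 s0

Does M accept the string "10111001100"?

s0 --1--> s0
s0 --0--> s3
s3 --1--> s0
s0 --1--> s0
s0 --1--> s0
s0 --0--> s3
s3 --0--> s2
s2 --1--> s3
s3 --1--> s0
s0 --0--> s3
s3 --0--> s2
End in state s2, which is not an accepting state.

rejected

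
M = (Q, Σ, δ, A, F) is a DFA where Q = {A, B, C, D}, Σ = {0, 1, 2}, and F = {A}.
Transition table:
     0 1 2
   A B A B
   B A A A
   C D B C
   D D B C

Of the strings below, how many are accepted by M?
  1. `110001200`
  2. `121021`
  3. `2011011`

`110001200`: rejected
`121021`: accepted
`2011011`: accepted

2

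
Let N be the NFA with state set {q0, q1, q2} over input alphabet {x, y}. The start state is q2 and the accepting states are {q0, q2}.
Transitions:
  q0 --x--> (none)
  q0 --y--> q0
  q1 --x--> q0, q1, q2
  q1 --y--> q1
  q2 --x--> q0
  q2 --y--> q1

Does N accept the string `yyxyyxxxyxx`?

Start: {q2}
read y: {q1}
read y: {q1}
read x: {q0, q1, q2}
read y: {q0, q1}
read y: {q0, q1}
read x: {q0, q1, q2}
read x: {q0, q1, q2}
read x: {q0, q1, q2}
read y: {q0, q1}
read x: {q0, q1, q2}
read x: {q0, q1, q2}
Reachable ∩ accepting = {q0, q2} — nonempty.

accepted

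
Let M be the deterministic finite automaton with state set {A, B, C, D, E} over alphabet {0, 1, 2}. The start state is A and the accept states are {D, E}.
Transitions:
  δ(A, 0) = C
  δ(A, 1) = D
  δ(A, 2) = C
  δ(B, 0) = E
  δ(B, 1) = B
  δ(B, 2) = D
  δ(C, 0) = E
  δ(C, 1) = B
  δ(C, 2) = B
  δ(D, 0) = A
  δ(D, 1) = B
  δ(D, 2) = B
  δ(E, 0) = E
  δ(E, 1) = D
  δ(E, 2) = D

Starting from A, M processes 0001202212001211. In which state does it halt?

A --0--> C
C --0--> E
E --0--> E
E --1--> D
D --2--> B
B --0--> E
E --2--> D
D --2--> B
B --1--> B
B --2--> D
D --0--> A
A --0--> C
C --1--> B
B --2--> D
D --1--> B
B --1--> B

B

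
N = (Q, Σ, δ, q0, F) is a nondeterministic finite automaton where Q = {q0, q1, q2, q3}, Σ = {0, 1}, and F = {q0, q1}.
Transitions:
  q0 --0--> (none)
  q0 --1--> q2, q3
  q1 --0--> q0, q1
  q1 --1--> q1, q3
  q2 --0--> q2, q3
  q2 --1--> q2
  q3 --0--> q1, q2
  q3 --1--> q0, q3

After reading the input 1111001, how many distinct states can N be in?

Start: {q0}
read 1: {q2, q3}
read 1: {q0, q2, q3}
read 1: {q0, q2, q3}
read 1: {q0, q2, q3}
read 0: {q1, q2, q3}
read 0: {q0, q1, q2, q3}
read 1: {q0, q1, q2, q3}
Final reachable set {q0, q1, q2, q3} has 4 states.

4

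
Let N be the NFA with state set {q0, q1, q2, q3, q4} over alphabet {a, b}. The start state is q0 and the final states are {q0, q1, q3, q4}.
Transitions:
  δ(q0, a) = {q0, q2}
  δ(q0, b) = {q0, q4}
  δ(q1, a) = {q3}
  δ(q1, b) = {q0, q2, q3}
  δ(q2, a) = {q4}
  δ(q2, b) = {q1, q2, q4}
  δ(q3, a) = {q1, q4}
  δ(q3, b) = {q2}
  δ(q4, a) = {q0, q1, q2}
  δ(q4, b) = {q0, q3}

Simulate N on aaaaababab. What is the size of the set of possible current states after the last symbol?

Start: {q0}
read a: {q0, q2}
read a: {q0, q2, q4}
read a: {q0, q1, q2, q4}
read a: {q0, q1, q2, q3, q4}
read a: {q0, q1, q2, q3, q4}
read b: {q0, q1, q2, q3, q4}
read a: {q0, q1, q2, q3, q4}
read b: {q0, q1, q2, q3, q4}
read a: {q0, q1, q2, q3, q4}
read b: {q0, q1, q2, q3, q4}
Final reachable set {q0, q1, q2, q3, q4} has 5 states.

5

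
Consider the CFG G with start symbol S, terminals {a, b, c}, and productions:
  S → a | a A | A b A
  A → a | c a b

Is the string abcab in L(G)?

yes

S ⇒ AbA ⇒ abA ⇒ abcab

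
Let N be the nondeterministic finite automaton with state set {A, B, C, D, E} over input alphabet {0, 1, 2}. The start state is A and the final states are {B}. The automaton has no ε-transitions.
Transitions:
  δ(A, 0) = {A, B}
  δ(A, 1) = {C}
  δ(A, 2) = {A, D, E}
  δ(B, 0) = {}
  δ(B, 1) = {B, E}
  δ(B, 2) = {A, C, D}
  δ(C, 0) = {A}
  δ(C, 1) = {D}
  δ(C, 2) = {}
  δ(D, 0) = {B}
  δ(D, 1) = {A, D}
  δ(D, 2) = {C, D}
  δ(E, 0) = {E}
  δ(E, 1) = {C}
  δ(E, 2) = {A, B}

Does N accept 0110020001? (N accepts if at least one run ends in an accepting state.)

Start: {A}
read 0: {A, B}
read 1: {B, C, E}
read 1: {B, C, D, E}
read 0: {A, B, E}
read 0: {A, B, E}
read 2: {A, B, C, D, E}
read 0: {A, B, E}
read 0: {A, B, E}
read 0: {A, B, E}
read 1: {B, C, E}
Reachable ∩ accepting = {B} — nonempty.

accepted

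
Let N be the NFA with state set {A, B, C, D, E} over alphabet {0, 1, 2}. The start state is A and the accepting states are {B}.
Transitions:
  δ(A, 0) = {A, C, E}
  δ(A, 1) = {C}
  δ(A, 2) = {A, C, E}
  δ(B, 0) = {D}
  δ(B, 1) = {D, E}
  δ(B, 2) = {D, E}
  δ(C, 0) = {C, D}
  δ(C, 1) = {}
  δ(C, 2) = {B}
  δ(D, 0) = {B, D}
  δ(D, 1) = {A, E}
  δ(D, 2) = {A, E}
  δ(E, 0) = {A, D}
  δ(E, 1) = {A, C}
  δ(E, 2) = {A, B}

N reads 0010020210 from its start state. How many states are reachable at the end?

Start: {A}
read 0: {A, C, E}
read 0: {A, C, D, E}
read 1: {A, C, E}
read 0: {A, C, D, E}
read 0: {A, B, C, D, E}
read 2: {A, B, C, D, E}
read 0: {A, B, C, D, E}
read 2: {A, B, C, D, E}
read 1: {A, C, D, E}
read 0: {A, B, C, D, E}
Final reachable set {A, B, C, D, E} has 5 states.

5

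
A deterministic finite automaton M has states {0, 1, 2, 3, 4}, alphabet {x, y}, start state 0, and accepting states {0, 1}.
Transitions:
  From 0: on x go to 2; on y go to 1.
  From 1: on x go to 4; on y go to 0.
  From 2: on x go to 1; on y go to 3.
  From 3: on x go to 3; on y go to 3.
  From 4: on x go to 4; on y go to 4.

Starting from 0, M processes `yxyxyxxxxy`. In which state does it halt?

0 --y--> 1
1 --x--> 4
4 --y--> 4
4 --x--> 4
4 --y--> 4
4 --x--> 4
4 --x--> 4
4 --x--> 4
4 --x--> 4
4 --y--> 4

4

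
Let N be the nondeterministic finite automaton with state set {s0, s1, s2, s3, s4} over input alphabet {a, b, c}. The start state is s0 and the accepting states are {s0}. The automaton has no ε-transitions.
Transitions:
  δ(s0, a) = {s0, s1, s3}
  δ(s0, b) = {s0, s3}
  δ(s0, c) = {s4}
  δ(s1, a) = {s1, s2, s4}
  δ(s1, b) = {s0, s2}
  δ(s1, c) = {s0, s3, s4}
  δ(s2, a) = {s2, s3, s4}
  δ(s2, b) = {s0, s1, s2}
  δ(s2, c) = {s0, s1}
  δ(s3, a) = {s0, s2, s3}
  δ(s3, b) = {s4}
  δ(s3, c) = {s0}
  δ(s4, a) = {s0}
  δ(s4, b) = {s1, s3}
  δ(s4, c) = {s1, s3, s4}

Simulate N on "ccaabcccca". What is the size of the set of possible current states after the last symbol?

Start: {s0}
read c: {s4}
read c: {s1, s3, s4}
read a: {s0, s1, s2, s3, s4}
read a: {s0, s1, s2, s3, s4}
read b: {s0, s1, s2, s3, s4}
read c: {s0, s1, s3, s4}
read c: {s0, s1, s3, s4}
read c: {s0, s1, s3, s4}
read c: {s0, s1, s3, s4}
read a: {s0, s1, s2, s3, s4}
Final reachable set {s0, s1, s2, s3, s4} has 5 states.

5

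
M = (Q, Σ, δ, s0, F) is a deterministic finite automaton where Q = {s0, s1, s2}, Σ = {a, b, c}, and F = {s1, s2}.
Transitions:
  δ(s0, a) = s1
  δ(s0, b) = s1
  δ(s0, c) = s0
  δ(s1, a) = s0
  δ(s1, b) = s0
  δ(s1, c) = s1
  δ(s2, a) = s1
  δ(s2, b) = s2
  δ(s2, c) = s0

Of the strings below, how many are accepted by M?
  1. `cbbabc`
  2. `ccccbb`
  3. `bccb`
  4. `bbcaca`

0

`cbbabc`: rejected
`ccccbb`: rejected
`bccb`: rejected
`bbcaca`: rejected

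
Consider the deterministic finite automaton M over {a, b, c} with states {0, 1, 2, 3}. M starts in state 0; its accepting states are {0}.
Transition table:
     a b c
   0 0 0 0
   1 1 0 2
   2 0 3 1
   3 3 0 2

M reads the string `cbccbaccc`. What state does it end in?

0

0 --c--> 0
0 --b--> 0
0 --c--> 0
0 --c--> 0
0 --b--> 0
0 --a--> 0
0 --c--> 0
0 --c--> 0
0 --c--> 0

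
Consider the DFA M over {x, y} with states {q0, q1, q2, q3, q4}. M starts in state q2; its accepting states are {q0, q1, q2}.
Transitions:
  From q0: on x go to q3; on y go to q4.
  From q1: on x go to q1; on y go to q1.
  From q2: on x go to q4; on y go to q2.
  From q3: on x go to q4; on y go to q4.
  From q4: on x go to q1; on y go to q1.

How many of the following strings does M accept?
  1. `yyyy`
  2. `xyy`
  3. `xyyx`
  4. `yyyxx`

4

`yyyy`: accepted
`xyy`: accepted
`xyyx`: accepted
`yyyxx`: accepted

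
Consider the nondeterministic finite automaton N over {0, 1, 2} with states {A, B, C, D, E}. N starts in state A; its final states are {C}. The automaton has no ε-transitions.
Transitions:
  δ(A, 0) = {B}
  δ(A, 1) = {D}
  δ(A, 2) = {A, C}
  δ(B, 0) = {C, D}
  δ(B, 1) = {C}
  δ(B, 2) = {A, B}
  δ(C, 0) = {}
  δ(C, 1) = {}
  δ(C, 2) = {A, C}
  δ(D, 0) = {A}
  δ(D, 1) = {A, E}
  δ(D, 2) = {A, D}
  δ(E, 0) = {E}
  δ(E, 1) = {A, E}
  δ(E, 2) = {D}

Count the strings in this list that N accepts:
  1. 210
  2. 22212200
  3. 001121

210: rejected
22212200: accepted
001121: rejected

1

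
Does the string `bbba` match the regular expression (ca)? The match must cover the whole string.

No split of bbba into u·v has c matching u and a matching v.

no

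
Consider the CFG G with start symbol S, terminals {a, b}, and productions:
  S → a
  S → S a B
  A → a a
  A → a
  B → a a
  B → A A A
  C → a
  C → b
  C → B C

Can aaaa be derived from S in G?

S ⇒ SaB ⇒ aaB ⇒ aaaa

yes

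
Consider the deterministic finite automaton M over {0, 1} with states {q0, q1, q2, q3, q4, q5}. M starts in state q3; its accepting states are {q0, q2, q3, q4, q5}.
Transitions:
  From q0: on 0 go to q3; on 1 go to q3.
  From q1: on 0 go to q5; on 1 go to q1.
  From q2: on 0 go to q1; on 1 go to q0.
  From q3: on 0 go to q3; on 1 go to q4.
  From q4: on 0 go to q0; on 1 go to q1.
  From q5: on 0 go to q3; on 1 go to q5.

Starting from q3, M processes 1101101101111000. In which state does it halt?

q3 --1--> q4
q4 --1--> q1
q1 --0--> q5
q5 --1--> q5
q5 --1--> q5
q5 --0--> q3
q3 --1--> q4
q4 --1--> q1
q1 --0--> q5
q5 --1--> q5
q5 --1--> q5
q5 --1--> q5
q5 --1--> q5
q5 --0--> q3
q3 --0--> q3
q3 --0--> q3

q3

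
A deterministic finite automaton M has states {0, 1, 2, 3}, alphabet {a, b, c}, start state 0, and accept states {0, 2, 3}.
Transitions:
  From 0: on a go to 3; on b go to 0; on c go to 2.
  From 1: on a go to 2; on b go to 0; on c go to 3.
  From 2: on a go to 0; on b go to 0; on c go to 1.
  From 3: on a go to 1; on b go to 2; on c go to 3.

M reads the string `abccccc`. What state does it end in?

3

0 --a--> 3
3 --b--> 2
2 --c--> 1
1 --c--> 3
3 --c--> 3
3 --c--> 3
3 --c--> 3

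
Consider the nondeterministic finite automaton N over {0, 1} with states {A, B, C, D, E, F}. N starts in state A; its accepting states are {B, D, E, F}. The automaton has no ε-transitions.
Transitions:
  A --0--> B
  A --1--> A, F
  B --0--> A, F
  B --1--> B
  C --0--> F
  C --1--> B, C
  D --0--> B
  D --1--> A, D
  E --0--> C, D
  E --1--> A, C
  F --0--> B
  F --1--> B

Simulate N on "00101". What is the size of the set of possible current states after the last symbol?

3

Start: {A}
read 0: {B}
read 0: {A, F}
read 1: {A, B, F}
read 0: {A, B, F}
read 1: {A, B, F}
Final reachable set {A, B, F} has 3 states.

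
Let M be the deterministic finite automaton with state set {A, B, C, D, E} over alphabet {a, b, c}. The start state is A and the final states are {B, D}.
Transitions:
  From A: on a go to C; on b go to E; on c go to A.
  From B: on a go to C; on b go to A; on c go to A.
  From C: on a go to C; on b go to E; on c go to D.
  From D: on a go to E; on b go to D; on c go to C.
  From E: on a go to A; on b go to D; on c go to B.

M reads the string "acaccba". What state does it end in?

A

A --a--> C
C --c--> D
D --a--> E
E --c--> B
B --c--> A
A --b--> E
E --a--> A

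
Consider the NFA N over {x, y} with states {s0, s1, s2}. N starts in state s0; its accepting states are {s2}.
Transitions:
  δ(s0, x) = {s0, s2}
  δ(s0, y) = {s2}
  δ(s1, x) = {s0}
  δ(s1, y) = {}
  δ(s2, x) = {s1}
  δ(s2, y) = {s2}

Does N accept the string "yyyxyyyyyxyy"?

Start: {s0}
read y: {s2}
read y: {s2}
read y: {s2}
read x: {s1}
read y: {}
The reachable set is empty and stays empty for the remaining 7 symbols.
Reachable ∩ accepting = {} — empty.

rejected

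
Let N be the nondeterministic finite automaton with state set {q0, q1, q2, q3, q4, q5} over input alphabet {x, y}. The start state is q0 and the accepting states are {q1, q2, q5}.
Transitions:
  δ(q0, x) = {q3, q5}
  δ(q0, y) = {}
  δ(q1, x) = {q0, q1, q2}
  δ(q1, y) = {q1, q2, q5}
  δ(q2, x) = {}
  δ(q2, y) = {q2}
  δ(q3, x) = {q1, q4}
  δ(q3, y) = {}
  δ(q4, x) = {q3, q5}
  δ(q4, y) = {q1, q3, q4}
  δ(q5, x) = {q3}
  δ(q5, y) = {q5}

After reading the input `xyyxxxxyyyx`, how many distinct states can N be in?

Start: {q0}
read x: {q3, q5}
read y: {q5}
read y: {q5}
read x: {q3}
read x: {q1, q4}
read x: {q0, q1, q2, q3, q5}
read x: {q0, q1, q2, q3, q4, q5}
read y: {q1, q2, q3, q4, q5}
read y: {q1, q2, q3, q4, q5}
read y: {q1, q2, q3, q4, q5}
read x: {q0, q1, q2, q3, q4, q5}
Final reachable set {q0, q1, q2, q3, q4, q5} has 6 states.

6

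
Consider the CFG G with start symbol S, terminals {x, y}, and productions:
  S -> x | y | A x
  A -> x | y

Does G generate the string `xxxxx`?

no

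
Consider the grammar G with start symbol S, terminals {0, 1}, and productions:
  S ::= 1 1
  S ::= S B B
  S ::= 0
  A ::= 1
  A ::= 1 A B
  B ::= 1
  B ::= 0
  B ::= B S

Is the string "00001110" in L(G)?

S ⇒ SBB ⇒ 0BB ⇒ 0BSB ⇒ 00SB ⇒ 000B ⇒ 000BS ⇒ 0000S ⇒ 0000SBB ⇒ 000011BB ⇒ 0000111B ⇒ 00001110

yes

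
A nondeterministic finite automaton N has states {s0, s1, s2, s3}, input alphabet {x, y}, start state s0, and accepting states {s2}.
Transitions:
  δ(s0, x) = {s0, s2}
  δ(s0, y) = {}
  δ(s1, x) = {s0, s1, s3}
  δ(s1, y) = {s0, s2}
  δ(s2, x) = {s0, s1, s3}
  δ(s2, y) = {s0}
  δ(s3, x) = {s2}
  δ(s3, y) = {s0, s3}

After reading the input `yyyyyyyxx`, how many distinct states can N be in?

0

Start: {s0}
read y: {}
The reachable set is empty and stays empty for the remaining 8 symbols.
Final reachable set {} has 0 states.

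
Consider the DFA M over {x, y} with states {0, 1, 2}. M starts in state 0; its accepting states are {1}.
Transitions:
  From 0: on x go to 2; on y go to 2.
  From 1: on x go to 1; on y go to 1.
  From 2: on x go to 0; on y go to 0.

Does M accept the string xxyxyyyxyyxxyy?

rejected

0 --x--> 2
2 --x--> 0
0 --y--> 2
2 --x--> 0
0 --y--> 2
2 --y--> 0
0 --y--> 2
2 --x--> 0
0 --y--> 2
2 --y--> 0
0 --x--> 2
2 --x--> 0
0 --y--> 2
2 --y--> 0
End in state 0, which is not an accepting state.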